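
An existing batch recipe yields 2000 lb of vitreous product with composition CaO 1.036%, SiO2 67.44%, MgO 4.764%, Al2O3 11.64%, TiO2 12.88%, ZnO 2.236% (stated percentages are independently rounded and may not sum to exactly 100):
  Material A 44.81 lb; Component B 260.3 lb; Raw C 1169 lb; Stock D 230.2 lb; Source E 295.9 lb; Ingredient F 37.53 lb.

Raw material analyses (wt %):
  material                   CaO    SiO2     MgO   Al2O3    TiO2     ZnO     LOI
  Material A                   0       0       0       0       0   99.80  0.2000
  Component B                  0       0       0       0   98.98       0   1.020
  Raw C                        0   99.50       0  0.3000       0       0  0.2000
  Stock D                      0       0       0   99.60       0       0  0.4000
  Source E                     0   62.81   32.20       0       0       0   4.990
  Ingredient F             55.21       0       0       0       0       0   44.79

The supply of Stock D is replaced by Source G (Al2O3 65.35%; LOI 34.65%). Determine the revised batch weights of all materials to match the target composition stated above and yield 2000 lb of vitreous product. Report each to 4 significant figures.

Revised batch per 2000 lb vitreous product:
  Material A: 44.81 lb
  Component B: 260.3 lb
  Raw C: 1169 lb
  Source G: 350.9 lb
  Source E: 295.9 lb
  Ingredient F: 37.53 lb
Total batch = 2158 lb; LOI loss = 158.2 lb

The working math keeps exact precision through the solve; working values are displayed rounded off to 4 significant digits when written out — each reported figure is rounded a single time; all derived quantities are recomputed in full precision (net glass mass, LOI, yield, six oxide percentages, the totals) starting from the weights at 2000 lb of glass as quoted within the problem or the answer.
Oxide-by-oxide targets in 2000 lb vitreous product:
  CaO: 1.036% × 2000 = 20.72 lb
  SiO2: 67.44% × 2000 = 1349 lb
  MgO: 4.764% × 2000 = 95.28 lb
  Al2O3: 11.64% × 2000 = 232.8 lb
  TiO2: 12.88% × 2000 = 257.6 lb
  ZnO: 2.236% × 2000 = 44.72 lb
Balance tally, oxide-wise, applying the batch weights above, on the stated basis (sums match the target masses given rounding of the digits):
  CaO: 37.53·0.5521 = 20.72 lb (target 20.72 lb)
  SiO2: 1169·0.9950 + 295.9·0.6281 = 1349 lb (target 1349 lb)
  MgO: 295.9·0.3220 = 95.28 lb (target 95.28 lb)
  Al2O3: 1169·0.003000 + 350.9·0.6535 = 232.8 lb (target 232.8 lb)
  TiO2: 260.3·0.9898 = 257.6 lb (target 257.6 lb)
  ZnO: 44.81·0.9980 = 44.72 lb (target 44.72 lb)
Glass-mass sanity pass: total charge less LOI = 2000 lb (per-oxide target masses sum to 2000 lb; against the stated basis, 2000 lb — any gap is answer rounding).
Whole-batch sum: Σ batch = 2158 lb; loss to ignition Σ batch·LOI = 158.2 lb; yield, glass over the total, = 92.67%.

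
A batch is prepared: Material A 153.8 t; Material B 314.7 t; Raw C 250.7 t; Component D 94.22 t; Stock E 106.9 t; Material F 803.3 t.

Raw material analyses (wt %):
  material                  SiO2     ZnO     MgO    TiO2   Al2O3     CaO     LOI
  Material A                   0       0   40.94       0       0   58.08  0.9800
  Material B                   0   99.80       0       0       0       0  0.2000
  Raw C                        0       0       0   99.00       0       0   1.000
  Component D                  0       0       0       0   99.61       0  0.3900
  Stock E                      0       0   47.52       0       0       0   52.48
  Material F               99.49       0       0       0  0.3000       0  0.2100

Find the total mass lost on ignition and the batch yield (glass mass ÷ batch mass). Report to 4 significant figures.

Intermediates are shown (rounded to four significant figures) alongside each step; the working math maintains full float precision in every operation. Exactly one rounding lands on each reported value. Derived quantities (yield, the six compositions, the totals, ignition loss, net glass mass) are computed at exact precision using the weight values per 1661 t of glass, precisely as stated by the question or the answer.
Material-by-material LOI:
  Material A: 153.8 × 0.009800 = 1.507 t
  Material B: 314.7 × 0.002000 = 0.6294 t
  Raw C: 250.7 × 0.01000 = 2.507 t
  Component D: 94.22 × 0.003900 = 0.3675 t
  Stock E: 106.9 × 0.5248 = 56.10 t
  Material F: 803.3 × 0.002100 = 1.687 t
Total LOI = 62.80 t
Glass = batch − LOI = 1724 − 62.80 = 1661 t

LOI loss = 62.80 t; glass = 1661 t; yield = 96.36%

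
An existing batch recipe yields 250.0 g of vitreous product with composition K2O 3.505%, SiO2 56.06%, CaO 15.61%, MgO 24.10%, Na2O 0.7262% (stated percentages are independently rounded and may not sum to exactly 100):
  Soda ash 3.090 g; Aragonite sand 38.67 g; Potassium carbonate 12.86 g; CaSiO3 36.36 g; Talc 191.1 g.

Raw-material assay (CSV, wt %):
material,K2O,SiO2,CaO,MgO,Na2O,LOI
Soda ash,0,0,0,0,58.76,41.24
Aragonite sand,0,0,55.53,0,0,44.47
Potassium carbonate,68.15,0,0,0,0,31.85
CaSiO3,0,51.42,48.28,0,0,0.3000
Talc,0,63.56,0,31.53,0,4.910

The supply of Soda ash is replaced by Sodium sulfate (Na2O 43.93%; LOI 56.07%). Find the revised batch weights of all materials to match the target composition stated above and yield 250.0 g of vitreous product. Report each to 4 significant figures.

Revised batch per 250.0 g vitreous product:
  Sodium sulfate: 4.133 g
  Aragonite sand: 38.67 g
  Potassium carbonate: 12.86 g
  CaSiO3: 36.36 g
  Talc: 191.1 g
Total batch = 283.1 g; LOI loss = 33.10 g

Rounding to 4 significant digits applies to each intermediate as displayed; each numeric step runs at full precision in every operation — every reported figure carries a single rounding. Derived quantities are rebuilt starting from the weights for 250.0 g of glass at full precision (totals, ignition loss, the five compositions, glass mass, yield), as written in the question or the answer.
Target masses of each oxide per 250.0 g vitreous product:
  K2O: 3.505% × 250.0 = 8.762 g
  SiO2: 56.06% × 250.0 = 140.2 g
  CaO: 15.61% × 250.0 = 39.02 g
  MgO: 24.10% × 250.0 = 60.25 g
  Na2O: 0.7262% × 250.0 = 1.816 g
Verifying the oxide balance given the weights on record, under the basis named above (sums match the target masses within answer rounding):
  K2O: 12.86·0.6815 = 8.764 g (target 8.762 g)
  SiO2: 36.36·0.5142 + 191.1·0.6356 = 140.2 g (target 140.2 g)
  CaO: 38.67·0.5553 + 36.36·0.4828 = 39.03 g (target 39.02 g)
  MgO: 191.1·0.3153 = 60.25 g (target 60.25 g)
  Na2O: 4.133·0.4393 = 1.816 g (target 1.816 g)
Glass-mass closure: total charge less LOI = 250.0 g (the Σ of target masses is 250.0 g; against the stated basis, 250.0 g — any gap is answer rounding).
Batch total: Σ batch = 283.1 g; loss to ignition Σ batch·LOI = 33.10 g; yield, glass over the total, = 88.31%.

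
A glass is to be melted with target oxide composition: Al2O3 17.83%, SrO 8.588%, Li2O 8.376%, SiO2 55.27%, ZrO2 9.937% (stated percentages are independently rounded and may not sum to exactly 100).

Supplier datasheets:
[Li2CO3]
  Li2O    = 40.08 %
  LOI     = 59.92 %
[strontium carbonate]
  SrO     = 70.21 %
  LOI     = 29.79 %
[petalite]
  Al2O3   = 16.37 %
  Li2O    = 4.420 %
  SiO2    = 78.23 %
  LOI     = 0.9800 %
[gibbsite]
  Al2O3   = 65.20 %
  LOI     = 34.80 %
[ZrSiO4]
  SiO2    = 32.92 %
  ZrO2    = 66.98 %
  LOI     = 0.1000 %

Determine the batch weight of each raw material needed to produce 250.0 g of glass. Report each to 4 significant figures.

Batch per 250.0 g glass:
  Li2CO3: 34.49 g
  strontium carbonate: 30.58 g
  petalite: 161.0 g
  gibbsite: 27.94 g
  ZrSiO4: 37.09 g
Total batch = 291.1 g; LOI loss = 41.11 g; yield = 85.88%

Intermediates are displayed rounded to four significant digits within the worked lines. All internal work carries exact precision at all times — every reported number is rounded once only. All derived quantities (yield, five oxide percentages, glass mass, the totals, ignition loss) are re-derived using the weight values per 250.0 g of glass at full precision as quoted within problem or answer.
Target oxide masses per 250.0 g glass:
  Al2O3: 17.83% × 250.0 = 44.58 g
  SrO: 8.588% × 250.0 = 21.47 g
  Li2O: 8.376% × 250.0 = 20.94 g
  SiO2: 55.27% × 250.0 = 138.2 g
  ZrO2: 9.937% × 250.0 = 24.84 g
Mass-balance tally per oxide given the weights on record, relative to the basis at hand (summed amounts equal target values exact up to rounding of places):
  Al2O3: 161.0·0.1637 + 27.94·0.6520 = 44.57 g (target 44.58 g)
  SrO: 30.58·0.7021 = 21.47 g (target 21.47 g)
  Li2O: 34.49·0.4008 + 161.0·0.04420 = 20.94 g (target 20.94 g)
  SiO2: 161.0·0.7823 + 37.09·0.3292 = 138.2 g (target 138.2 g)
  ZrO2: 37.09·0.6698 = 24.84 g (target 24.84 g)
Glass-mass closure: total batch − LOI = 250.0 g (oxide target masses add up to 250.0 g; basis as stated: 250.0 g — differing by rounding only).
Batch total: Σ batch = 291.1 g; ignition loss, Σ(batch × LOI) = 41.11 g; the yield ratio, glass ÷ batch: 85.88%.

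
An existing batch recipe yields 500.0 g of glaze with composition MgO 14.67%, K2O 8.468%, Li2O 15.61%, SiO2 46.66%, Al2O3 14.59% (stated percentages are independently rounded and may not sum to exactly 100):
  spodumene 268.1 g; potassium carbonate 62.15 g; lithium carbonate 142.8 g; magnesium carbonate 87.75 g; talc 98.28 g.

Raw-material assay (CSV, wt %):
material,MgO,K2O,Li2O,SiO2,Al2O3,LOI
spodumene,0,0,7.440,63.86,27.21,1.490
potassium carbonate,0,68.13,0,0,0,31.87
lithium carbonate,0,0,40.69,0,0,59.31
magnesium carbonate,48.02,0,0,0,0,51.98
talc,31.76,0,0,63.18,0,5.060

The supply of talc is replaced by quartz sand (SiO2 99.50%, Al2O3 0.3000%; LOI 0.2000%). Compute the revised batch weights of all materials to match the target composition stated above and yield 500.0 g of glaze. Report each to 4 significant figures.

Revised batch per 500.0 g glaze:
  spodumene: 267.4 g
  potassium carbonate: 62.15 g
  lithium carbonate: 142.9 g
  magnesium carbonate: 152.7 g
  quartz sand: 62.85 g
Total batch = 688.0 g; LOI loss = 188.0 g

All internal work holds full precision in every operation; in-progress results are displayed (rounded to four significant digits) within the worked lines — each reported value is rounded only once — all derived quantities, including yield, totals, the five compositions, glass mass, LOI, are re-derived from the weighed amounts for 500.0 g of glass at exact precision as given in either problem or answer.
Per-oxide target masses for 500.0 g glaze:
  MgO: 14.67% × 500.0 = 73.35 g
  K2O: 8.468% × 500.0 = 42.34 g
  Li2O: 15.61% × 500.0 = 78.05 g
  SiO2: 46.66% × 500.0 = 233.3 g
  Al2O3: 14.59% × 500.0 = 72.95 g
Oxide-by-oxide audit using the reported weights, on the stated basis (sum by sum, the targets are met up to rounding of the answer):
  MgO: 152.7·0.4802 = 73.33 g (target 73.35 g)
  K2O: 62.15·0.6813 = 42.34 g (target 42.34 g)
  Li2O: 267.4·0.07440 + 142.9·0.4069 = 78.04 g (target 78.05 g)
  SiO2: 267.4·0.6386 + 62.85·0.9950 = 233.3 g (target 233.3 g)
  Al2O3: 267.4·0.2721 + 62.85·0.003000 = 72.95 g (target 72.95 g)
Mass balance on the glass: the batch minus its LOI: 500.0 g (targets for the oxides total 500.0 g; the stated basis being 500.0 g — deltas are rounding alone).
Batch total: Σ batch = 688.0 g; LOI removed, Σ of batch·LOI: 188.0 g; yield: glass divided by total = 72.67%.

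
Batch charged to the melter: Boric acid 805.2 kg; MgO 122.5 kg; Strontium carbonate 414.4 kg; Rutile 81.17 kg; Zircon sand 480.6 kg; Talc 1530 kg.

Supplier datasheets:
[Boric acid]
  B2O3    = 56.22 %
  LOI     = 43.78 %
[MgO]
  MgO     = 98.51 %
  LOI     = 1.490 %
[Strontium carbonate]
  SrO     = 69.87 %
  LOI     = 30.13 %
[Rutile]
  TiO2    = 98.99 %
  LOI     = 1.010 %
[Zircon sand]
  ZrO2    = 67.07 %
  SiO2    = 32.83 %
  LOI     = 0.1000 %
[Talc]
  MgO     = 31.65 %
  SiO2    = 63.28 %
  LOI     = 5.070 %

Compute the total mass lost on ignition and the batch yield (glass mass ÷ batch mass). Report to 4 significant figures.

LOI loss = 558.1 kg; glass = 2876 kg; yield = 83.75%

All arithmetic runs at exact precision from start to finish; in-progress results are shown rounded to four significant digits when written out. Every reported figure is rounded only once; derived quantities, including six oxide percentages, LOI, the yield, totals, glass mass, are recomputed from the weighed amounts at 2876 kg of glass at exact precision exactly as shown in the question or the answer.
Material-by-material LOI:
  Boric acid: 805.2 × 0.4378 = 352.5 kg
  MgO: 122.5 × 0.01490 = 1.825 kg
  Strontium carbonate: 414.4 × 0.3013 = 124.9 kg
  Rutile: 81.17 × 0.01010 = 0.8198 kg
  Zircon sand: 480.6 × 0.001000 = 0.4806 kg
  Talc: 1530 × 0.05070 = 77.57 kg
Total LOI = 558.1 kg
Glass = batch − LOI = 3434 − 558.1 = 2876 kg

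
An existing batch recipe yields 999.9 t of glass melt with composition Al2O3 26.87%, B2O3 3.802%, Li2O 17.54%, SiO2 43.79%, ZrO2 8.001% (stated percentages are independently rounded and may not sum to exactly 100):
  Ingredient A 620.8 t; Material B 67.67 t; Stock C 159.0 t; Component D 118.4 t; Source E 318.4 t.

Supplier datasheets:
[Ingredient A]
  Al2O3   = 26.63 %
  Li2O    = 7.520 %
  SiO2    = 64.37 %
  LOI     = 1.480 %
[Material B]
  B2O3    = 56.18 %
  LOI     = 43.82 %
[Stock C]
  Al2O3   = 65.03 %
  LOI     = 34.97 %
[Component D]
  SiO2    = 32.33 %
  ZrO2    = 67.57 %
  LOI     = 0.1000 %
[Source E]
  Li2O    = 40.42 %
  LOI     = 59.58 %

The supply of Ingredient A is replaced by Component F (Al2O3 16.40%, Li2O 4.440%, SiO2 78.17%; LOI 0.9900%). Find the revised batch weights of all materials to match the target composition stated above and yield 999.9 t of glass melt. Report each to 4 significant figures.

Rounding to four significant figures applies to every working value as printed — all internal work holds exact precision from first step to last — exactly one rounding lands on every reported figure; all derived quantities, including ignition loss, the five compositions, yield, net glass mass, totals, are rebuilt from the weighed amounts for 999.9 t of glass at exact precision, exactly as printed in the question or the answer.
The oxide mass targets at 999.9 t glass melt:
  Al2O3: 26.87% × 999.9 = 268.7 t
  B2O3: 3.802% × 999.9 = 38.02 t
  Li2O: 17.54% × 999.9 = 175.4 t
  SiO2: 43.79% × 999.9 = 437.9 t
  ZrO2: 8.001% × 999.9 = 80.00 t
Per-oxide balance check with the batch weights as given, for the quoted basis mass (delivered sums recover each target once rounding is allowed for):
  Al2O3: 511.2·0.1640 + 284.2·0.6503 = 268.7 t (target 268.7 t)
  B2O3: 67.67·0.5618 = 38.02 t (target 38.02 t)
  Li2O: 511.2·0.04440 + 377.8·0.4042 = 175.4 t (target 175.4 t)
  SiO2: 511.2·0.7817 + 118.4·0.3233 = 437.9 t (target 437.9 t)
  ZrO2: 118.4·0.6757 = 80.00 t (target 80.00 t)
Glass-mass sanity pass: total charge less LOI = 1000 t (targets for the oxides total 999.9 t; the stated basis being 999.9 t — gaps are rounding artifacts).
Summing the batch: Σ batch = 1359 t; LOI loss = Σ batch·LOI = 359.3 t; yield, glass over the total, = 73.57%.

Revised batch per 999.9 t glass melt:
  Component F: 511.2 t
  Material B: 67.67 t
  Stock C: 284.2 t
  Component D: 118.4 t
  Source E: 377.8 t
Total batch = 1359 t; LOI loss = 359.3 t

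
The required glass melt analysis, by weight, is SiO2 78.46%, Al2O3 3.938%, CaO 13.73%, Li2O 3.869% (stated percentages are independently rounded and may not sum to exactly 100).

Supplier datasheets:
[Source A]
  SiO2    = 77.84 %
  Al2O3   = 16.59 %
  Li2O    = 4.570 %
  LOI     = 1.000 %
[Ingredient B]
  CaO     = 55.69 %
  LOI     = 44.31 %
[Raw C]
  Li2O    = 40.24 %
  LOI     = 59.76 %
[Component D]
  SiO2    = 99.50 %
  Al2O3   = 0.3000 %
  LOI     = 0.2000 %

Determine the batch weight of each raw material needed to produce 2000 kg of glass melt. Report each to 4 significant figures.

Batch per 2000 kg glass melt:
  Source A: 452.6 kg
  Ingredient B: 493.1 kg
  Raw C: 140.9 kg
  Component D: 1223 kg
Total batch = 2310 kg; LOI loss = 309.7 kg; yield = 86.59%

The working math maintains exact precision all the way through — in-progress results are displayed with 4-significant-figure rounding in the working. Every reported result undergoes a single rounding — derived quantities (glass mass, ignition loss, four oxide percentages, totals, the yield) are carried at full float precision starting from the weights at 2000 kg of glass as given in either problem or answer.
Oxide-by-oxide targets in 2000 kg glass melt:
  SiO2: 78.46% × 2000 = 1569 kg
  Al2O3: 3.938% × 2000 = 78.76 kg
  CaO: 13.73% × 2000 = 274.6 kg
  Li2O: 3.869% × 2000 = 77.38 kg
Per-oxide balance check per the reported batch figures, versus the basis set out (summed amounts equal target values inside rounding margins):
  SiO2: 452.6·0.7784 + 1223·0.9950 = 1569 kg (target 1569 kg)
  Al2O3: 452.6·0.1659 + 1223·0.003000 = 78.76 kg (target 78.76 kg)
  CaO: 493.1·0.5569 = 274.6 kg (target 274.6 kg)
  Li2O: 452.6·0.04570 + 140.9·0.4024 = 77.38 kg (target 77.38 kg)
Glass mass check: total charge less LOI = 2000 kg (the Σ of target masses is 2000 kg; the stated basis being 2000 kg — any gap is answer rounding).
Whole-batch sum: Σ batch = 2310 kg; loss to ignition Σ batch·LOI = 309.7 kg; yield, glass over the total, = 86.59%.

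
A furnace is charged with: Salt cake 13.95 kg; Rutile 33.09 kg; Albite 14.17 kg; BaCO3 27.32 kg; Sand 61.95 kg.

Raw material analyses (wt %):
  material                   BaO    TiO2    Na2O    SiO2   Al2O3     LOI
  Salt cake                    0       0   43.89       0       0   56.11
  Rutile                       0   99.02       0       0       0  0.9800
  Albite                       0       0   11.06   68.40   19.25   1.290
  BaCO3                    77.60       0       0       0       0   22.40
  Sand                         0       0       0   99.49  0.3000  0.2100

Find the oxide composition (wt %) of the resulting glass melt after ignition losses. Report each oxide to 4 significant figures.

Values along the way appear with 4-significant-digit rounding within the worked lines — every computation carries exact precision in every operation; each reported value is rounded just once — derived quantities (yield, ignition loss, five oxide percentages, totals, net glass mass) are carried in full precision from the batch weights per 135.9 kg of glass, precisely as stated by the question or the answer.
Per-oxide mass from batch:
  BaO: 27.32·0.7760 = 21.20 kg
  TiO2: 33.09·0.9902 = 32.77 kg
  Na2O: 13.95·0.4389 + 14.17·0.1106 = 7.690 kg
  SiO2: 14.17·0.6840 + 61.95·0.9949 = 71.33 kg
  Al2O3: 14.17·0.1925 + 61.95·0.003000 = 2.914 kg
LOI: 13.95·0.5611 + 33.09·0.009800 + 14.17·0.01290 + 27.32·0.2240 + 61.95·0.002100 = 14.58 kg
Glass = total batch minus LOI = 150.5 − 14.58 = 135.9 kg (matching Σ of the oxides)
percent by weight: oxide/glass ×100

Glass mass = 135.9 kg (batch 150.5 − LOI 14.58).
Composition: BaO 15.60%, TiO2 24.11%, Na2O 5.659%, SiO2 52.49%, Al2O3 2.144%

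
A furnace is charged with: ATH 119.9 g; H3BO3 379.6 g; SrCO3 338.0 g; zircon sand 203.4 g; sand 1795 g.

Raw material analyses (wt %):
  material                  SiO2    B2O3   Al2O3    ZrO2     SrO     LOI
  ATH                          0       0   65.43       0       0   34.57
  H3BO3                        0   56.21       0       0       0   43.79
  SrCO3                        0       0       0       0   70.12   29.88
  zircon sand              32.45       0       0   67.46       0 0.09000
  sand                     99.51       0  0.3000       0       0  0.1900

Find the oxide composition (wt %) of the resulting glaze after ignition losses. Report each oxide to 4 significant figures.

Values along the way appear, with 4-significant-digit rounding, alongside each step. Full precision is maintained at every stage; exactly one rounding lands on each reported figure — all derived quantities (the yield, the five compositions, ignition loss, the totals, net glass mass) are carried at full precision from the weighed amounts at 2524 g of glass as quoted within problem or answer.
Oxide masses out of the charge:
  SiO2: 203.4·0.3245 + 1795·0.9951 = 1852 g
  B2O3: 379.6·0.5621 = 213.4 g
  Al2O3: 119.9·0.6543 + 1795·0.003000 = 83.84 g
  ZrO2: 203.4·0.6746 = 137.2 g
  SrO: 338.0·0.7012 = 237.0 g
LOI: 119.9·0.3457 + 379.6·0.4379 + 338.0·0.2988 + 203.4·9.000e-04 + 1795·0.001900 = 312.3 g
Glass mass = batch − LOI = 2836 − 312.3 = 2524 g (the oxide masses sum to this)
percent by weight: oxide/glass ×100

Glass mass = 2524 g (batch 2836 − LOI 312.3).
Composition: SiO2 73.39%, B2O3 8.455%, Al2O3 3.322%, ZrO2 5.437%, SrO 9.391%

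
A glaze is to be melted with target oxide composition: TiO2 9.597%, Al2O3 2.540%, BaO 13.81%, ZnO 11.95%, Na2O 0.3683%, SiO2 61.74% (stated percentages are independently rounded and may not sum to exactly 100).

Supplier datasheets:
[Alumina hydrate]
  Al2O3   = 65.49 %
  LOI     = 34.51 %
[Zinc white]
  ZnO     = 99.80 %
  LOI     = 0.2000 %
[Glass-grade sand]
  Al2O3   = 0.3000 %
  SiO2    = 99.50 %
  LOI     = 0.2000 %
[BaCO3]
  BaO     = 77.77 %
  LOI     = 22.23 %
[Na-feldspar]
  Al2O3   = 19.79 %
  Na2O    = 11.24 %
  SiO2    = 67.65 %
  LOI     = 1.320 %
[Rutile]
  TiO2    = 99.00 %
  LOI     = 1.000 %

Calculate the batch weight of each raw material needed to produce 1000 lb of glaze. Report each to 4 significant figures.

The whole derivation holds full float precision all the way through — values along the way are displayed (rounded to 4 significant figures) in the working; each reported figure receives exactly one rounding. Derived quantities, which include totals, six oxide percentages, the yield, glass mass, ignition loss, are computed in full float precision, as written in either problem or answer, starting from the weights at 1000 lb of glass.
The oxide mass targets at 1000 lb glaze:
  TiO2: 9.597% × 1000 = 95.97 lb
  Al2O3: 2.540% × 1000 = 25.40 lb
  BaO: 13.81% × 1000 = 138.1 lb
  ZnO: 11.95% × 1000 = 119.5 lb
  Na2O: 0.3683% × 1000 = 3.683 lb
  SiO2: 61.74% × 1000 = 617.4 lb
Checking each oxide sum given the weights on record, on the stated basis (sum by sum, the targets are met up to rounding of the answer):
  TiO2: 96.94·0.9900 = 95.97 lb (target 95.97 lb)
  Al2O3: 26.14·0.6549 + 598.2·0.003000 + 32.77·0.1979 = 25.40 lb (target 25.40 lb)
  BaO: 177.6·0.7777 = 138.1 lb (target 138.1 lb)
  ZnO: 119.7·0.9980 = 119.5 lb (target 119.5 lb)
  Na2O: 32.77·0.1124 = 3.683 lb (target 3.683 lb)
  SiO2: 598.2·0.9950 + 32.77·0.6765 = 617.4 lb (target 617.4 lb)
Glass-mass bookkeeping: batch Σ − ignition loss = 1000 lb (summing oxide targets gives 1000 lb; basis as stated: 1000 lb — differing by rounding only).
Batch total: Σ batch = 1051 lb; Σ batch·LOI gives LOI loss = 51.34 lb; yield = glass ÷ total batch = 95.12%.

Batch per 1000 lb glaze:
  Alumina hydrate: 26.14 lb
  Zinc white: 119.7 lb
  Glass-grade sand: 598.2 lb
  BaCO3: 177.6 lb
  Na-feldspar: 32.77 lb
  Rutile: 96.94 lb
Total batch = 1051 lb; LOI loss = 51.34 lb; yield = 95.12%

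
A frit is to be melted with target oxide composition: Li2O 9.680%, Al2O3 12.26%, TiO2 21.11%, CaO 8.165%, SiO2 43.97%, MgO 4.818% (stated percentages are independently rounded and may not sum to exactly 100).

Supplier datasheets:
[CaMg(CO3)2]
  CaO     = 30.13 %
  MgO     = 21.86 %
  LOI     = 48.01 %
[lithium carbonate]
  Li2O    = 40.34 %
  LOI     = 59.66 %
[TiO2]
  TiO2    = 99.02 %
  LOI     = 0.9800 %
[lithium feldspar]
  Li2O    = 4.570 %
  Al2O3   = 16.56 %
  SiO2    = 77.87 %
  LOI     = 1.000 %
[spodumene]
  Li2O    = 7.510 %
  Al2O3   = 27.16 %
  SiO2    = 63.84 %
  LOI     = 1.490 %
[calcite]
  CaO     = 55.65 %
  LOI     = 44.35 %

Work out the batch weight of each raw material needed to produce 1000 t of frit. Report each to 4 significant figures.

Each numeric step keeps exact precision through the solve — the intermediate values are shown with 4-significant-figure rounding when written out; each reported result takes a single rounding — the derived quantities are re-derived in exact precision (glass mass, ignition loss, yield, totals, six oxide percentages) from the batch weights for 1000 t of glass as they appear in question or answer.
Oxide-by-oxide targets in 1000 t frit:
  Li2O: 9.680% × 1000 = 96.80 t
  Al2O3: 12.26% × 1000 = 122.6 t
  TiO2: 21.11% × 1000 = 211.1 t
  CaO: 8.165% × 1000 = 81.65 t
  SiO2: 43.97% × 1000 = 439.7 t
  MgO: 4.818% × 1000 = 48.18 t
A balance pass over the oxides, with the batch weights as given, on the stated basis (oxide sums agree with the targets given rounding of the digits):
  Li2O: 156.0·0.4034 + 389.1·0.04570 + 214.2·0.07510 = 96.80 t (target 96.80 t)
  Al2O3: 389.1·0.1656 + 214.2·0.2716 = 122.6 t (target 122.6 t)
  TiO2: 213.2·0.9902 = 211.1 t (target 211.1 t)
  CaO: 220.4·0.3013 + 27.39·0.5565 = 81.65 t (target 81.65 t)
  SiO2: 389.1·0.7787 + 214.2·0.6384 = 439.7 t (target 439.7 t)
  MgO: 220.4·0.2186 = 48.18 t (target 48.18 t)
Consistency of the glass mass: batch Σ − ignition loss = 1000 t (targets for the oxides total 1000 t; basis as stated: 1000 t — rounding explains the deltas).
Whole-batch sum: Σ batch = 1220 t; LOI removed, Σ of batch·LOI: 220.2 t; the yield ratio, glass ÷ batch: 81.95%.

Batch per 1000 t frit:
  CaMg(CO3)2: 220.4 t
  lithium carbonate: 156.0 t
  TiO2: 213.2 t
  lithium feldspar: 389.1 t
  spodumene: 214.2 t
  calcite: 27.39 t
Total batch = 1220 t; LOI loss = 220.2 t; yield = 81.95%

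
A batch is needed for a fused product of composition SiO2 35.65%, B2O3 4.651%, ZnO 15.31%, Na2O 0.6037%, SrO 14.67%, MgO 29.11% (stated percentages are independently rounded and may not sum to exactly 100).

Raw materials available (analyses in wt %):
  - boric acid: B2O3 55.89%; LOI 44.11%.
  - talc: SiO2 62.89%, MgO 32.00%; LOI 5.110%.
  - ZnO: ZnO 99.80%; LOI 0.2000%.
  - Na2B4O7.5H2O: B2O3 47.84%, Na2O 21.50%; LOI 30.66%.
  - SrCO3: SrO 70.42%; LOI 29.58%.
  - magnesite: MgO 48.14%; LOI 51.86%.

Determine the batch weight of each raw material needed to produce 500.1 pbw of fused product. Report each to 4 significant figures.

Batch per 500.1 pbw fused product:
  boric acid: 29.60 pbw
  talc: 283.5 pbw
  ZnO: 76.72 pbw
  Na2B4O7.5H2O: 14.04 pbw
  SrCO3: 104.2 pbw
  magnesite: 114.0 pbw
Total batch = 622.1 pbw; LOI loss = 121.9 pbw; yield = 80.40%

In-progress results are printed rounded to four significant figures as written; the whole derivation holds full precision all the way through. Each reported number carries a single rounding — all derived quantities, which include six oxide percentages, the totals, ignition loss, net glass mass, the yield, are recomputed in exact precision, as quoted within problem or answer, using the weight values for 500.1 pbw of glass.
Oxide mass targets, per 500.1 pbw fused product:
  SiO2: 35.65% × 500.1 = 178.3 pbw
  B2O3: 4.651% × 500.1 = 23.26 pbw
  ZnO: 15.31% × 500.1 = 76.57 pbw
  Na2O: 0.6037% × 500.1 = 3.019 pbw
  SrO: 14.67% × 500.1 = 73.36 pbw
  MgO: 29.11% × 500.1 = 145.6 pbw
Mass-balance tally per oxide given the weights on record, per the basis as stated (delivered sums recover each target within answer rounding):
  SiO2: 283.5·0.6289 = 178.3 pbw (target 178.3 pbw)
  B2O3: 29.60·0.5589 + 14.04·0.4784 = 23.26 pbw (target 23.26 pbw)
  ZnO: 76.72·0.9980 = 76.57 pbw (target 76.57 pbw)
  Na2O: 14.04·0.2150 = 3.019 pbw (target 3.019 pbw)
  SrO: 104.2·0.7042 = 73.38 pbw (target 73.36 pbw)
  MgO: 283.5·0.3200 + 114.0·0.4814 = 145.6 pbw (target 145.6 pbw)
The glass-mass cross-check: net batch after ignition = 500.1 pbw (oxide target masses add up to 500.1 pbw; against the stated basis, 500.1 pbw — any gap is answer rounding).
Batch total: Σ batch = 622.1 pbw; LOI loss = Σ batch·LOI = 121.9 pbw; yield: glass divided by total = 80.40%.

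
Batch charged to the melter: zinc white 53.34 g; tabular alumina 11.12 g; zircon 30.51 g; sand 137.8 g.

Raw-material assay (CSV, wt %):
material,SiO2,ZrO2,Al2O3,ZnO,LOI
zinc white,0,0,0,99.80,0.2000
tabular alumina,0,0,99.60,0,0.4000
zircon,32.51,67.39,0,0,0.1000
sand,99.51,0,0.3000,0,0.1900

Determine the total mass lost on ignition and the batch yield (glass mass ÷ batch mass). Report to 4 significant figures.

LOI loss = 0.4435 g; glass = 232.3 g; yield = 99.81%

The whole derivation carries full precision at each step. Values along the way appear (rounded to 4 significant figures) between the steps. Each reported result is rounded once only; derived quantities are rebuilt in exact precision (totals, net glass mass, ignition loss, the four compositions, yield) using the weight values on 232.3 g of glass, exactly as shown in the problem or answer text.
LOI of each material in turn:
  zinc white: 53.34 × 0.002000 = 0.1067 g
  tabular alumina: 11.12 × 0.004000 = 0.04448 g
  zircon: 30.51 × 0.001000 = 0.03051 g
  sand: 137.8 × 0.001900 = 0.2618 g
Total LOI = 0.4435 g
Glass = batch − LOI = 232.8 − 0.4435 = 232.3 g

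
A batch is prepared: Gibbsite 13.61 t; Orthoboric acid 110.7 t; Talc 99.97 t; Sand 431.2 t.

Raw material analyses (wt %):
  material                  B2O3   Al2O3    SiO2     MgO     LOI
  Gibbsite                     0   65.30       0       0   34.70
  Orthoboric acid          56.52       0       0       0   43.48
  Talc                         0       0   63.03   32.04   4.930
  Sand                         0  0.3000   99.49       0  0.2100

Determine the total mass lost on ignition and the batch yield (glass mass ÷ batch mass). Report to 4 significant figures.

Values along the way are displayed rounded off to 4 significant figures when written out — the whole derivation maintains full float precision at all times — each reported value is rounded only once. All derived quantities (totals, four oxide percentages, the yield, net glass mass, LOI) are re-derived using the weight values on 596.8 t of glass at full precision, as written in problem or answer.
Loss on ignition, line by line:
  Gibbsite: 13.61 × 0.3470 = 4.723 t
  Orthoboric acid: 110.7 × 0.4348 = 48.13 t
  Talc: 99.97 × 0.04930 = 4.929 t
  Sand: 431.2 × 0.002100 = 0.9055 t
Total LOI = 58.69 t
Glass = batch − LOI = 655.5 − 58.69 = 596.8 t

LOI loss = 58.69 t; glass = 596.8 t; yield = 91.05%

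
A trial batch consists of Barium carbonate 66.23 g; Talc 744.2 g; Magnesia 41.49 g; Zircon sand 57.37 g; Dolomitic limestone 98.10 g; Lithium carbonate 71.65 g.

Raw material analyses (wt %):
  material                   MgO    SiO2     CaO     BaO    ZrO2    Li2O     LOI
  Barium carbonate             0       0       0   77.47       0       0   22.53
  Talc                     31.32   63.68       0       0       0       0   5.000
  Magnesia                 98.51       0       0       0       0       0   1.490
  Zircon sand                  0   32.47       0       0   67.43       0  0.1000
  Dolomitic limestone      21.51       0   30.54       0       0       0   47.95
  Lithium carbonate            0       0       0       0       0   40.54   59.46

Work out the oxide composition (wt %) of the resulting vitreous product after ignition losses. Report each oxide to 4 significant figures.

Glass mass = 936.6 g (batch 1079 − LOI 142.4).
Composition: MgO 31.50%, SiO2 52.59%, CaO 3.199%, BaO 5.478%, ZrO2 4.130%, Li2O 3.101%

Each numeric step carries full precision in all steps — the intermediate values appear (rounded to 4 significant digits) across the worked steps — every reported value sees exactly one rounding. The derived quantities, which include glass mass, yield, six oxide percentages, LOI, totals, are recomputed in exact precision, as quoted within either problem or answer, from the weighed amounts for 936.6 g of glass.
Oxide-by-oxide delivered mass:
  MgO: 744.2·0.3132 + 41.49·0.9851 + 98.10·0.2151 = 295.1 g
  SiO2: 744.2·0.6368 + 57.37·0.3247 = 492.5 g
  CaO: 98.10·0.3054 = 29.96 g
  BaO: 66.23·0.7747 = 51.31 g
  ZrO2: 57.37·0.6743 = 38.68 g
  Li2O: 71.65·0.4054 = 29.05 g
LOI: 66.23·0.2253 + 744.2·0.05000 + 41.49·0.01490 + 57.37·0.001000 + 98.10·0.4795 + 71.65·0.5946 = 142.4 g
Resulting glass, batch − LOI: 1079 − 142.4 = 936.6 g (matching Σ of the oxides)
each oxide over glass, ×100, is wt %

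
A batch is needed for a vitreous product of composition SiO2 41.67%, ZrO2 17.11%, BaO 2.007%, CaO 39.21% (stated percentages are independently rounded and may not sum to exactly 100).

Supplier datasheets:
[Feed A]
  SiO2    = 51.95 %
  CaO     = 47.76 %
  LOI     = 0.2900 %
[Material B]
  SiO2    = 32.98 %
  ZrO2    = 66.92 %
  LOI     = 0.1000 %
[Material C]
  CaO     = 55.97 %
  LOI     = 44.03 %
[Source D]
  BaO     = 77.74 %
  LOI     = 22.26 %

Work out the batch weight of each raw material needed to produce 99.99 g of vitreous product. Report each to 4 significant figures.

Batch per 99.99 g vitreous product:
  Feed A: 63.97 g
  Material B: 25.57 g
  Material C: 15.46 g
  Source D: 2.581 g
Total batch = 107.6 g; LOI loss = 7.593 g; yield = 92.94%

All internal work keeps full float precision in every operation — working values are displayed rounded off to 4 significant figures within the worked lines; a single rounding yields every reported figure; the derived quantities are recomputed from the weighed amounts at 99.99 g of glass in full float precision (glass mass, LOI, four oxide percentages, the yield, totals) exactly as printed in the problem or the answer.
Target oxide masses per 99.99 g vitreous product:
  SiO2: 41.67% × 99.99 = 41.67 g
  ZrO2: 17.11% × 99.99 = 17.11 g
  BaO: 2.007% × 99.99 = 2.007 g
  CaO: 39.21% × 99.99 = 39.21 g
Verifying the oxide balance from the weights as reported, per the basis as stated (each sum matches its target mass up to rounding of the answer):
  SiO2: 63.97·0.5195 + 25.57·0.3298 = 41.67 g (target 41.67 g)
  ZrO2: 25.57·0.6692 = 17.11 g (target 17.11 g)
  BaO: 2.581·0.7774 = 2.006 g (target 2.007 g)
  CaO: 63.97·0.4776 + 15.46·0.5597 = 39.21 g (target 39.21 g)
Glass-mass closure: batch Σ − ignition loss = 99.99 g (targets for the oxides total 99.99 g; against the stated basis, 99.99 g — a pure rounding effect).
Batch grand total — Σ batch = 107.6 g; loss to ignition Σ batch·LOI = 7.593 g; as yield: glass ÷ batch → 92.94%.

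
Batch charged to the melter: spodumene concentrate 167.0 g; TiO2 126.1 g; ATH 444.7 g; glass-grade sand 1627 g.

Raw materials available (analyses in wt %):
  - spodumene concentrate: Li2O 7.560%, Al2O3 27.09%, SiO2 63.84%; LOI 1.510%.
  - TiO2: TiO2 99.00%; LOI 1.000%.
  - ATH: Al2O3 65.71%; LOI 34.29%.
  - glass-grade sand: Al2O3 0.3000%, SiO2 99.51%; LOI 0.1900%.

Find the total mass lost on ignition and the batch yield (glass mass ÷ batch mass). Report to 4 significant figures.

LOI loss = 159.4 g; glass = 2205 g; yield = 93.26%

Mid-chain values are shown rounded to four significant figures alongside each step — the working math runs at full precision in every operation. A single rounding finalizes every reported number; the derived quantities, which include the totals, LOI, yield, net glass mass, the four compositions, are recomputed at full float precision, as written in either problem or answer, using the weight values on 2205 g of glass.
Each material's LOI contribution:
  spodumene concentrate: 167.0 × 0.01510 = 2.522 g
  TiO2: 126.1 × 0.01000 = 1.261 g
  ATH: 444.7 × 0.3429 = 152.5 g
  glass-grade sand: 1627 × 0.001900 = 3.091 g
Total LOI = 159.4 g
Glass = batch − LOI = 2365 − 159.4 = 2205 g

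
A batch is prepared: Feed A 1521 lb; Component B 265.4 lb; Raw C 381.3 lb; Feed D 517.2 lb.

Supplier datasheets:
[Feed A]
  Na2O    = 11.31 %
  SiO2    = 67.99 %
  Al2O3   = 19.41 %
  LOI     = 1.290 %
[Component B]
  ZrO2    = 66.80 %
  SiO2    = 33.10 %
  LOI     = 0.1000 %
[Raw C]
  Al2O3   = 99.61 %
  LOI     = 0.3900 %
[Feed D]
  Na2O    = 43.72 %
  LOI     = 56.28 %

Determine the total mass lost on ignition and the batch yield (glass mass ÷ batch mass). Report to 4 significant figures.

LOI loss = 312.5 lb; glass = 2372 lb; yield = 88.36%

Mid-chain values are shown with 4-significant-digit rounding when written out; exact precision is maintained through every step; each reported result sees exactly one rounding. All derived quantities are recomputed from the batch weights at 2372 lb of glass at exact precision (four oxide percentages, ignition loss, yield, the totals, glass mass), as written in problem or answer.
Material-by-material LOI:
  Feed A: 1521 × 0.01290 = 19.62 lb
  Component B: 265.4 × 0.001000 = 0.2654 lb
  Raw C: 381.3 × 0.003900 = 1.487 lb
  Feed D: 517.2 × 0.5628 = 291.1 lb
Total LOI = 312.5 lb
Glass = batch − LOI = 2685 − 312.5 = 2372 lb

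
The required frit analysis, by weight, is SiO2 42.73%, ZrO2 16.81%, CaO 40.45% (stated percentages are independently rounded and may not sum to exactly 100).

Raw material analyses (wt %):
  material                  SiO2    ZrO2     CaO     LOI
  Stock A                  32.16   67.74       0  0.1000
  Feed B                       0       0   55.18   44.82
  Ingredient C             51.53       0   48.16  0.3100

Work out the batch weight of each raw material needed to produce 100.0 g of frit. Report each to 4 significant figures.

Mid-chain values are printed rounded to four significant figures within the worked lines; every computation keeps full float precision all the way through. Every reported number is rounded just once. Derived quantities are re-derived in exact precision (ignition loss, the yield, totals, three oxide percentages, glass mass) from the weighed amounts on 100.0 g of glass, exactly as shown in either problem or answer.
The oxide mass targets at 100.0 g frit:
  SiO2: 42.73% × 100.0 = 42.73 g
  ZrO2: 16.81% × 100.0 = 16.81 g
  CaO: 40.45% × 100.0 = 40.45 g
Oxide-by-oxide audit on the weights just shown, under the basis named above (oxide sums agree with the targets inside rounding margins):
  SiO2: 24.82·0.3216 + 67.44·0.5153 = 42.73 g (target 42.73 g)
  ZrO2: 24.82·0.6774 = 16.81 g (target 16.81 g)
  CaO: 14.45·0.5518 + 67.44·0.4816 = 40.45 g (target 40.45 g)
Consistency of the glass mass: net batch after ignition = 100.0 g (the Σ of target masses is 99.99 g; the stated basis being 100.0 g — any gap is answer rounding).
Total batch = Σ batch = 106.7 g; Σ batch·LOI gives LOI loss = 6.710 g; the yield ratio, glass ÷ batch: 93.71%.

Batch per 100.0 g frit:
  Stock A: 24.82 g
  Feed B: 14.45 g
  Ingredient C: 67.44 g
Total batch = 106.7 g; LOI loss = 6.710 g; yield = 93.71%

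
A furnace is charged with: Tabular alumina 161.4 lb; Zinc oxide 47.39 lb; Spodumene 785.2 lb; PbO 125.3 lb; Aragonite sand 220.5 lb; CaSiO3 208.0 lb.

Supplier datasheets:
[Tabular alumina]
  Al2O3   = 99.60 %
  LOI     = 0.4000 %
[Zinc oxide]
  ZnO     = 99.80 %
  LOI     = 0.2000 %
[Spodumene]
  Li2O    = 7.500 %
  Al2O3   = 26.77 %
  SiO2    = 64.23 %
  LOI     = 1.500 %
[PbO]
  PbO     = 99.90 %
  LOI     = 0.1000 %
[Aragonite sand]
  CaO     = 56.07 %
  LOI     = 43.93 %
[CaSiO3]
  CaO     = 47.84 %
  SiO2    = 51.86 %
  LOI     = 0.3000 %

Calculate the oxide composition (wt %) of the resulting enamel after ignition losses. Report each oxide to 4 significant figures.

Glass mass = 1438 lb (batch 1548 − LOI 110.1).
Composition: CaO 15.52%, Li2O 4.096%, Al2O3 25.80%, SiO2 42.58%, ZnO 3.290%, PbO 8.707%

Mid-chain values are shown (rounded to four significant digits) across the worked steps. All internal work carries full precision from first step to last — each reported figure is rounded a single time; the derived quantities (yield, the totals, ignition loss, net glass mass, the six compositions) are re-derived starting from the weights at 1438 lb of glass at exact precision as given in the question or the answer.
What the batch supplies per oxide:
  CaO: 220.5·0.5607 + 208.0·0.4784 = 223.1 lb
  Li2O: 785.2·0.07500 = 58.89 lb
  Al2O3: 161.4·0.9960 + 785.2·0.2677 = 371.0 lb
  SiO2: 785.2·0.6423 + 208.0·0.5186 = 612.2 lb
  ZnO: 47.39·0.9980 = 47.30 lb
  PbO: 125.3·0.9990 = 125.2 lb
LOI: 161.4·0.004000 + 47.39·0.002000 + 785.2·0.01500 + 125.3·0.001000 + 220.5·0.4393 + 208.0·0.003000 = 110.1 lb
Glass mass = batch − LOI = 1548 − 110.1 = 1438 lb (matching Σ of the oxides)
each wt % is 100 × oxide ÷ glass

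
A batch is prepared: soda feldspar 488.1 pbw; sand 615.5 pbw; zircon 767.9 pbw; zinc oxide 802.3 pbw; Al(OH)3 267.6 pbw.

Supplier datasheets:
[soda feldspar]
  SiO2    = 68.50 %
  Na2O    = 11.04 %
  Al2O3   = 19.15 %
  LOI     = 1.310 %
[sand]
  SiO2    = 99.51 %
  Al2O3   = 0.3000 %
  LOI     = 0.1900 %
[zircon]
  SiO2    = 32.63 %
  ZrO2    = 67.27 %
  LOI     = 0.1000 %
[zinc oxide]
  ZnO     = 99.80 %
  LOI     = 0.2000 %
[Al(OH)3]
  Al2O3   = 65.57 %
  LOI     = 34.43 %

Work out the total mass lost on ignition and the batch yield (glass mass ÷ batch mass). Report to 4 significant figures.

All arithmetic runs at full precision through every step; values along the way are displayed, with 4-significant-figure rounding, on the page — each reported figure includes exactly one rounding. Derived quantities (net glass mass, the totals, ignition loss, yield, the five compositions) are recomputed using the weight values at 2839 pbw of glass in exact precision as set out in the question or the answer.
LOI of each material in turn:
  soda feldspar: 488.1 × 0.01310 = 6.394 pbw
  sand: 615.5 × 0.001900 = 1.169 pbw
  zircon: 767.9 × 0.001000 = 0.7679 pbw
  zinc oxide: 802.3 × 0.002000 = 1.605 pbw
  Al(OH)3: 267.6 × 0.3443 = 92.13 pbw
Total LOI = 102.1 pbw
Glass = batch − LOI = 2941 − 102.1 = 2839 pbw

LOI loss = 102.1 pbw; glass = 2839 pbw; yield = 96.53%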